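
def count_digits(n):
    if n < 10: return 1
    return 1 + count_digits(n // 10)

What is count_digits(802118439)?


count_digits(802118439) = 1 + count_digits(80211843)
count_digits(80211843) = 1 + count_digits(8021184)
count_digits(8021184) = 1 + count_digits(802118)
count_digits(802118) = 1 + count_digits(80211)
count_digits(80211) = 1 + count_digits(8021)
count_digits(8021) = 1 + count_digits(802)
count_digits(802) = 1 + count_digits(80)
count_digits(80) = 1 + count_digits(8)
count_digits(8) = 1  (base case: 8 < 10)
Unwinding: 1 + 1 + 1 + 1 + 1 + 1 + 1 + 1 + 1 = 9

9


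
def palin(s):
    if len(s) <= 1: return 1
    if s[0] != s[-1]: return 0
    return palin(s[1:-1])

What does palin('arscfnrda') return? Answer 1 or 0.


palin('arscfnrda'): s[0]='a' == s[-1]='a' -> check palin('rscfnrd')
palin('rscfnrd'): s[0]='r' != s[-1]='d' -> return 0
Result: 0 (not a palindrome)

0


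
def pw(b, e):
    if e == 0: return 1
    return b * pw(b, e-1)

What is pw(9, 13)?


pw(9, 13)
= 9 * pw(9, 12)
= 9 * 9 * pw(9, 11)
= 9 * 9 * 9 * pw(9, 10)
= 9 * 9 * 9 * 9 * pw(9, 9)
= 9 * 9 * 9 * 9 * 9 * pw(9, 8)
= 9 * 9 * 9 * 9 * 9 * 9 * pw(9, 7)
= 9 * 9 * 9 * 9 * 9 * 9 * 9 * pw(9, 6)
= 9 * 9 * 9 * 9 * 9 * 9 * 9 * 9 * pw(9, 5)
= 9 * 9 * 9 * 9 * 9 * 9 * 9 * 9 * 9 * pw(9, 4)
= 9 * 9 * 9 * 9 * 9 * 9 * 9 * 9 * 9 * 9 * pw(9, 3)
= 9 * 9 * 9 * 9 * 9 * 9 * 9 * 9 * 9 * 9 * 9 * pw(9, 2)
= 9 * 9 * 9 * 9 * 9 * 9 * 9 * 9 * 9 * 9 * 9 * 9 * pw(9, 1)
= 9 * 9 * 9 * 9 * 9 * 9 * 9 * 9 * 9 * 9 * 9 * 9 * 9 * pw(9, 0)
= 9 * 9 * 9 * 9 * 9 * 9 * 9 * 9 * 9 * 9 * 9 * 9 * 9 * 1
= 2541865828329

2541865828329


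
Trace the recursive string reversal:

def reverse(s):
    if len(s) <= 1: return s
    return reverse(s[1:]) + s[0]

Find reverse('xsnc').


reverse('xsnc') = reverse('snc') + 'x'
reverse('snc') = reverse('nc') + 's'
reverse('nc') = reverse('c') + 'n'
reverse('c') = 'c'  (base case)
Concatenating: 'c' + 'n' + 's' + 'x' = 'cnsx'

cnsx


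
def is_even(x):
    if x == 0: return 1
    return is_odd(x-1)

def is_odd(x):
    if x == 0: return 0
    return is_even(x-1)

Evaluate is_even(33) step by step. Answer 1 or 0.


is_even(33) = is_odd(32)
is_odd(32) = is_even(31)
is_even(31) = is_odd(30)
is_odd(30) = is_even(29)
is_even(29) = is_odd(28)
is_odd(28) = is_even(27)
is_even(27) = is_odd(26)
is_odd(26) = is_even(25)
is_even(25) = is_odd(24)
is_odd(24) = is_even(23)
is_even(23) = is_odd(22)
is_odd(22) = is_even(21)
is_even(21) = is_odd(20)
is_odd(20) = is_even(19)
is_even(19) = is_odd(18)
is_odd(18) = is_even(17)
is_even(17) = is_odd(16)
is_odd(16) = is_even(15)
is_even(15) = is_odd(14)
is_odd(14) = is_even(13)
is_even(13) = is_odd(12)
is_odd(12) = is_even(11)
is_even(11) = is_odd(10)
is_odd(10) = is_even(9)
is_even(9) = is_odd(8)
is_odd(8) = is_even(7)
is_even(7) = is_odd(6)
is_odd(6) = is_even(5)
is_even(5) = is_odd(4)
is_odd(4) = is_even(3)
is_even(3) = is_odd(2)
is_odd(2) = is_even(1)
is_even(1) = is_odd(0)
is_odd(0) = 0  (base case)
Result: 0

0


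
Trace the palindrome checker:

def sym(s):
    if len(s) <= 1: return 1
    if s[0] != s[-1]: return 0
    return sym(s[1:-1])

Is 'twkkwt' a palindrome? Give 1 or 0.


sym('twkkwt'): s[0]='t' == s[-1]='t' -> check sym('wkkw')
sym('wkkw'): s[0]='w' == s[-1]='w' -> check sym('kk')
sym('kk'): s[0]='k' == s[-1]='k' -> check sym('')
sym(''): len <= 1 -> return 1  (base case)
Result: 1 (palindrome)

1


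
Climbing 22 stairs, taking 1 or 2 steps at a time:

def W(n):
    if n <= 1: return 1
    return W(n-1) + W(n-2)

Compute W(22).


Building up from base cases:
W(0) = 1
W(1) = 1
W(2) = W(1) + W(0) = 1 + 1 = 2
W(3) = W(2) + W(1) = 2 + 1 = 3
W(4) = W(3) + W(2) = 3 + 2 = 5
W(5) = W(4) + W(3) = 5 + 3 = 8
W(6) = W(5) + W(4) = 8 + 5 = 13
W(7) = W(6) + W(5) = 13 + 8 = 21
W(8) = W(7) + W(6) = 21 + 13 = 34
W(9) = W(8) + W(7) = 34 + 21 = 55
W(10) = W(9) + W(8) = 55 + 34 = 89
W(11) = W(10) + W(9) = 89 + 55 = 144
W(12) = W(11) + W(10) = 144 + 89 = 233
W(13) = W(12) + W(11) = 233 + 144 = 377
W(14) = W(13) + W(12) = 377 + 233 = 610
W(15) = W(14) + W(13) = 610 + 377 = 987
W(16) = W(15) + W(14) = 987 + 610 = 1597
W(17) = W(16) + W(15) = 1597 + 987 = 2584
W(18) = W(17) + W(16) = 2584 + 1597 = 4181
W(19) = W(18) + W(17) = 4181 + 2584 = 6765
W(20) = W(19) + W(18) = 6765 + 4181 = 10946
W(21) = W(20) + W(19) = 10946 + 6765 = 17711
W(22) = W(21) + W(20) = 17711 + 10946 = 28657

28657


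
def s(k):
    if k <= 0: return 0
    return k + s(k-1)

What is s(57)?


s(57)
= 57 + 56 + 55 + 54 + 53 + 52 + 51 + 50 + 49 + 48 + 47 + 46 + 45 + 44 + 43 + 42 + 41 + 40 + 39 + 38 + 37 + 36 + 35 + 34 + 33 + 32 + 31 + 30 + 29 + 28 + 27 + 26 + 25 + 24 + 23 + 22 + 21 + 20 + 19 + 18 + 17 + 16 + 15 + 14 + 13 + 12 + 11 + 10 + 9 + 8 + 7 + 6 + 5 + 4 + 3 + 2 + 1 + s(0)
= 57 + 56 + 55 + 54 + 53 + 52 + 51 + 50 + 49 + 48 + 47 + 46 + 45 + 44 + 43 + 42 + 41 + 40 + 39 + 38 + 37 + 36 + 35 + 34 + 33 + 32 + 31 + 30 + 29 + 28 + 27 + 26 + 25 + 24 + 23 + 22 + 21 + 20 + 19 + 18 + 17 + 16 + 15 + 14 + 13 + 12 + 11 + 10 + 9 + 8 + 7 + 6 + 5 + 4 + 3 + 2 + 1 + 0
= 1653

1653


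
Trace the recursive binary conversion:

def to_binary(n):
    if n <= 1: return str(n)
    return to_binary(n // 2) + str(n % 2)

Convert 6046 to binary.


to_binary(6046) = to_binary(3023) + '0'
to_binary(3023) = to_binary(1511) + '1'
to_binary(1511) = to_binary(755) + '1'
to_binary(755) = to_binary(377) + '1'
to_binary(377) = to_binary(188) + '1'
to_binary(188) = to_binary(94) + '0'
to_binary(94) = to_binary(47) + '0'
to_binary(47) = to_binary(23) + '1'
to_binary(23) = to_binary(11) + '1'
to_binary(11) = to_binary(5) + '1'
to_binary(5) = to_binary(2) + '1'
to_binary(2) = to_binary(1) + '0'
to_binary(1) = '1'  (base case)
Concatenating: '1' + '0' + '1' + '1' + '1' + '1' + '0' + '0' + '1' + '1' + '1' + '1' + '0' = '1011110011110'

1011110011110


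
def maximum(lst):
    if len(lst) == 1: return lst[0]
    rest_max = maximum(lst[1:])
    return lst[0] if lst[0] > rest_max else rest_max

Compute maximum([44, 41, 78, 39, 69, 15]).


maximum([44, 41, 78, 39, 69, 15]): compare 44 with maximum([41, 78, 39, 69, 15])
maximum([41, 78, 39, 69, 15]): compare 41 with maximum([78, 39, 69, 15])
maximum([78, 39, 69, 15]): compare 78 with maximum([39, 69, 15])
maximum([39, 69, 15]): compare 39 with maximum([69, 15])
maximum([69, 15]): compare 69 with maximum([15])
maximum([15]) = 15  (base case)
Compare 69 with 15 -> 69
Compare 39 with 69 -> 69
Compare 78 with 69 -> 78
Compare 41 with 78 -> 78
Compare 44 with 78 -> 78

78


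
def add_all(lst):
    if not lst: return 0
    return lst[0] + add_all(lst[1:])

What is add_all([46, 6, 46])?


add_all([46, 6, 46]) = 46 + add_all([6, 46])
add_all([6, 46]) = 6 + add_all([46])
add_all([46]) = 46 + add_all([])
add_all([]) = 0  (base case)
Total: 46 + 6 + 46 + 0 = 98

98


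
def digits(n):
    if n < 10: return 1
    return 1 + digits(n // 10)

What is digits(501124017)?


digits(501124017) = 1 + digits(50112401)
digits(50112401) = 1 + digits(5011240)
digits(5011240) = 1 + digits(501124)
digits(501124) = 1 + digits(50112)
digits(50112) = 1 + digits(5011)
digits(5011) = 1 + digits(501)
digits(501) = 1 + digits(50)
digits(50) = 1 + digits(5)
digits(5) = 1  (base case: 5 < 10)
Unwinding: 1 + 1 + 1 + 1 + 1 + 1 + 1 + 1 + 1 = 9

9


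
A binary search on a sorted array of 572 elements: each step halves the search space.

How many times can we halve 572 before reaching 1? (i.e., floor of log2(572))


572 / 2 = 286
286 / 2 = 143
143 / 2 = 71
71 / 2 = 35
35 / 2 = 17
17 / 2 = 8
8 / 2 = 4
4 / 2 = 2
2 / 2 = 1
Reached 1 after 9 halvings

9


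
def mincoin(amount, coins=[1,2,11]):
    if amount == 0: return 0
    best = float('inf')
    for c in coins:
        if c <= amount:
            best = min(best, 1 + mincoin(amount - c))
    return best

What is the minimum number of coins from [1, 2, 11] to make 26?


Building up with DP:
mincoin(0) = 0
mincoin(1) = min(1+mincoin(0)=1+0=1) = 1
mincoin(2) = min(1+mincoin(1)=1+1=2, 1+mincoin(0)=1+0=1) = 1
mincoin(3) = min(1+mincoin(2)=1+1=2, 1+mincoin(1)=1+1=2) = 2
mincoin(4) = min(1+mincoin(3)=1+2=3, 1+mincoin(2)=1+1=2) = 2
mincoin(5) = min(1+mincoin(4)=1+2=3, 1+mincoin(3)=1+2=3) = 3
mincoin(6) = min(1+mincoin(5)=1+3=4, 1+mincoin(4)=1+2=3) = 3
mincoin(7) = min(1+mincoin(6)=1+3=4, 1+mincoin(5)=1+3=4) = 4
mincoin(8) = min(1+mincoin(7)=1+4=5, 1+mincoin(6)=1+3=4) = 4
mincoin(9) = min(1+mincoin(8)=1+4=5, 1+mincoin(7)=1+4=5) = 5
mincoin(10) = min(1+mincoin(9)=1+5=6, 1+mincoin(8)=1+4=5) = 5
mincoin(11) = min(1+mincoin(10)=1+5=6, 1+mincoin(9)=1+5=6, 1+mincoin(0)=1+0=1) = 1
mincoin(12) = min(1+mincoin(11)=1+1=2, 1+mincoin(10)=1+5=6, 1+mincoin(1)=1+1=2) = 2
mincoin(13) = min(1+mincoin(12)=1+2=3, 1+mincoin(11)=1+1=2, 1+mincoin(2)=1+1=2) = 2
mincoin(14) = min(1+mincoin(13)=1+2=3, 1+mincoin(12)=1+2=3, 1+mincoin(3)=1+2=3) = 3
mincoin(15) = min(1+mincoin(14)=1+3=4, 1+mincoin(13)=1+2=3, 1+mincoin(4)=1+2=3) = 3
mincoin(16) = min(1+mincoin(15)=1+3=4, 1+mincoin(14)=1+3=4, 1+mincoin(5)=1+3=4) = 4
mincoin(17) = min(1+mincoin(16)=1+4=5, 1+mincoin(15)=1+3=4, 1+mincoin(6)=1+3=4) = 4
mincoin(18) = min(1+mincoin(17)=1+4=5, 1+mincoin(16)=1+4=5, 1+mincoin(7)=1+4=5) = 5
mincoin(19) = min(1+mincoin(18)=1+5=6, 1+mincoin(17)=1+4=5, 1+mincoin(8)=1+4=5) = 5
mincoin(20) = min(1+mincoin(19)=1+5=6, 1+mincoin(18)=1+5=6, 1+mincoin(9)=1+5=6) = 6
mincoin(21) = min(1+mincoin(20)=1+6=7, 1+mincoin(19)=1+5=6, 1+mincoin(10)=1+5=6) = 6
mincoin(22) = min(1+mincoin(21)=1+6=7, 1+mincoin(20)=1+6=7, 1+mincoin(11)=1+1=2) = 2
mincoin(23) = min(1+mincoin(22)=1+2=3, 1+mincoin(21)=1+6=7, 1+mincoin(12)=1+2=3) = 3
mincoin(24) = min(1+mincoin(23)=1+3=4, 1+mincoin(22)=1+2=3, 1+mincoin(13)=1+2=3) = 3
mincoin(25) = min(1+mincoin(24)=1+3=4, 1+mincoin(23)=1+3=4, 1+mincoin(14)=1+3=4) = 4
mincoin(26) = min(1+mincoin(25)=1+4=5, 1+mincoin(24)=1+3=4, 1+mincoin(15)=1+3=4) = 4

4


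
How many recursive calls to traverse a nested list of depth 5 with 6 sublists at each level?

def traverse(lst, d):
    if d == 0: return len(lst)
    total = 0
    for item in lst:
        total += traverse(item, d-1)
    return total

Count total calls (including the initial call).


At depth 0 (root): 1 call
At depth 1: each of 1 parents calls traverse on 6 children = 6 calls
At depth 2: each of 6 parents calls traverse on 6 children = 36 calls
At depth 3: each of 36 parents calls traverse on 6 children = 216 calls
At depth 4: each of 216 parents calls traverse on 6 children = 1296 calls
At depth 5: each of 1296 parents calls traverse on 6 children = 7776 calls
Total: 1 + 6 + 36 + 216 + 1296 + 7776 = 9331

9331


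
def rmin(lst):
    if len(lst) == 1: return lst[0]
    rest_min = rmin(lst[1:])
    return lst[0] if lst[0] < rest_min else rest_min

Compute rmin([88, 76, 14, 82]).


rmin([88, 76, 14, 82]): compare 88 with rmin([76, 14, 82])
rmin([76, 14, 82]): compare 76 with rmin([14, 82])
rmin([14, 82]): compare 14 with rmin([82])
rmin([82]) = 82  (base case)
Compare 14 with 82 -> 14
Compare 76 with 14 -> 14
Compare 88 with 14 -> 14

14


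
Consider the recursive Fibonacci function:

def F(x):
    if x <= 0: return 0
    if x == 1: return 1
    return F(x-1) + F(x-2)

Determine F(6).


Computing F(6) bottom-up:
F(0) = 0
F(1) = 1
F(2) = F(1) + F(0) = 1 + 0 = 1
F(3) = F(2) + F(1) = 1 + 1 = 2
F(4) = F(3) + F(2) = 2 + 1 = 3
F(5) = F(4) + F(3) = 3 + 2 = 5
F(6) = F(5) + F(4) = 5 + 3 = 8

8


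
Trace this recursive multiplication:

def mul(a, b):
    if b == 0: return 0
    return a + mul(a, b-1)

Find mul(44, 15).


mul(44, 15) = 44 + mul(44, 14)
mul(44, 14) = 44 + mul(44, 13)
mul(44, 13) = 44 + mul(44, 12)
mul(44, 12) = 44 + mul(44, 11)
mul(44, 11) = 44 + mul(44, 10)
mul(44, 10) = 44 + mul(44, 9)
mul(44, 9) = 44 + mul(44, 8)
mul(44, 8) = 44 + mul(44, 7)
mul(44, 7) = 44 + mul(44, 6)
mul(44, 6) = 44 + mul(44, 5)
mul(44, 5) = 44 + mul(44, 4)
mul(44, 4) = 44 + mul(44, 3)
mul(44, 3) = 44 + mul(44, 2)
mul(44, 2) = 44 + mul(44, 1)
mul(44, 1) = 44 + mul(44, 0)
mul(44, 0) = 0  (base case)
Total: 44 + 44 + 44 + 44 + 44 + 44 + 44 + 44 + 44 + 44 + 44 + 44 + 44 + 44 + 44 + 0 = 660

660


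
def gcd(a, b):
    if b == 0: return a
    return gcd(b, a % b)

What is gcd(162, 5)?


gcd(162, 5) = gcd(5, 2)
gcd(5, 2) = gcd(2, 1)
gcd(2, 1) = gcd(1, 0)
gcd(1, 0) = 1  (base case)

1


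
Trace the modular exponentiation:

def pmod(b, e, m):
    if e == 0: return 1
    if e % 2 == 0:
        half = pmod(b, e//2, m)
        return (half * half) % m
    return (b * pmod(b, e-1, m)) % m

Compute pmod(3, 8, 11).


pmod(3, 8, 11): e is even, compute pmod(3, 4, 11)
  pmod(3, 4, 11): e is even, compute pmod(3, 2, 11)
    pmod(3, 2, 11): e is even, compute pmod(3, 1, 11)
      pmod(3, 1, 11): e is odd, compute pmod(3, 0, 11)
        pmod(3, 0, 11) = 1
      (3 * 1) % 11 = 3
    half=3, (3*3) % 11 = 9
  half=9, (9*9) % 11 = 4
half=4, (4*4) % 11 = 5

5


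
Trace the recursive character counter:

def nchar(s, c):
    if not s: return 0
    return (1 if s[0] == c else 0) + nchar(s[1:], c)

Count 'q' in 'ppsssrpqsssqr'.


s[0]='p' != 'q' -> 0
s[0]='p' != 'q' -> 0
s[0]='s' != 'q' -> 0
s[0]='s' != 'q' -> 0
s[0]='s' != 'q' -> 0
s[0]='r' != 'q' -> 0
s[0]='p' != 'q' -> 0
s[0]='q' == 'q' -> 1
s[0]='s' != 'q' -> 0
s[0]='s' != 'q' -> 0
s[0]='s' != 'q' -> 0
s[0]='q' == 'q' -> 1
s[0]='r' != 'q' -> 0
Sum: 0 + 0 + 0 + 0 + 0 + 0 + 0 + 1 + 0 + 0 + 0 + 1 + 0 = 2

2


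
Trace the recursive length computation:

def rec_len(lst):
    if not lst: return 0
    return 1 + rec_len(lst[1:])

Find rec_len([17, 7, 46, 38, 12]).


rec_len([17, 7, 46, 38, 12]) = 1 + rec_len([7, 46, 38, 12])
rec_len([7, 46, 38, 12]) = 1 + rec_len([46, 38, 12])
rec_len([46, 38, 12]) = 1 + rec_len([38, 12])
rec_len([38, 12]) = 1 + rec_len([12])
rec_len([12]) = 1 + rec_len([])
rec_len([]) = 0  (base case)
Unwinding: 1 + 1 + 1 + 1 + 1 + 0 = 5

5


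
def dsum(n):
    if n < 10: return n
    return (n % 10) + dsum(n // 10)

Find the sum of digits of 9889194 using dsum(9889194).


dsum(9889194) = 4 + dsum(988919)
dsum(988919) = 9 + dsum(98891)
dsum(98891) = 1 + dsum(9889)
dsum(9889) = 9 + dsum(988)
dsum(988) = 8 + dsum(98)
dsum(98) = 8 + dsum(9)
dsum(9) = 9  (base case)
Total: 4 + 9 + 1 + 9 + 8 + 8 + 9 = 48

48


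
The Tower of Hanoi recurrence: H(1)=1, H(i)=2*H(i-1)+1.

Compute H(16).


H(16) = 2 * H(15) + 1
H(15) = 2 * H(14) + 1
H(14) = 2 * H(13) + 1
H(13) = 2 * H(12) + 1
H(12) = 2 * H(11) + 1
H(11) = 2 * H(10) + 1
H(10) = 2 * H(9) + 1
H(9) = 2 * H(8) + 1
H(8) = 2 * H(7) + 1
H(7) = 2 * H(6) + 1
H(6) = 2 * H(5) + 1
H(5) = 2 * H(4) + 1
H(4) = 2 * H(3) + 1
H(3) = 2 * H(2) + 1
H(2) = 2 * H(1) + 1
H(1) = 1  (base case)
H(2) = 2 * 1 + 1 = 3
H(3) = 2 * 3 + 1 = 7
H(4) = 2 * 7 + 1 = 15
H(5) = 2 * 15 + 1 = 31
H(6) = 2 * 31 + 1 = 63
H(7) = 2 * 63 + 1 = 127
H(8) = 2 * 127 + 1 = 255
H(9) = 2 * 255 + 1 = 511
H(10) = 2 * 511 + 1 = 1023
H(11) = 2 * 1023 + 1 = 2047
H(12) = 2 * 2047 + 1 = 4095
H(13) = 2 * 4095 + 1 = 8191
H(14) = 2 * 8191 + 1 = 16383
H(15) = 2 * 16383 + 1 = 32767
H(16) = 2 * 32767 + 1 = 65535

65535


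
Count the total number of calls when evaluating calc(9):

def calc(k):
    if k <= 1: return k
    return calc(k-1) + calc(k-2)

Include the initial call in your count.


Let C(n) = total calls for calc(n)
C(0) = 1, C(1) = 1
C(2) = 1 + C(1) + C(0) = 1 + 1 + 1 = 3
C(3) = 1 + C(2) + C(1) = 1 + 3 + 1 = 5
C(4) = 1 + C(3) + C(2) = 1 + 5 + 3 = 9
C(5) = 1 + C(4) + C(3) = 1 + 9 + 5 = 15
C(6) = 1 + C(5) + C(4) = 1 + 15 + 9 = 25
C(7) = 1 + C(6) + C(5) = 1 + 25 + 15 = 41
C(8) = 1 + C(7) + C(6) = 1 + 41 + 25 = 67
C(9) = 1 + C(8) + C(7) = 1 + 67 + 41 = 109

109


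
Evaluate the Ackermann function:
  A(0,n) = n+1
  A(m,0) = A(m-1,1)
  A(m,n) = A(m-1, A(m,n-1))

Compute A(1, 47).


A(1, 47) = A(0, A(1, 46))
  A(1, 46) = A(0, A(1, 45))
    A(1, 45) = A(0, A(1, 44))
      A(1, 44) = A(0, A(1, 43))
        A(1, 43) = A(0, A(1, 42))
          A(1, 42) = A(0, A(1, 41))
          A(1, 41) = A(0, A(1, 40))
          A(1, 40) = A(0, A(1, 39))
          A(1, 39) = A(0, A(1, 38))
          A(1, 38) = A(0, A(1, 37))
          A(1, 37) = A(0, A(1, 36))
          A(1, 36) = A(0, A(1, 35))
          A(1, 35) = A(0, A(1, 34))
          A(1, 34) = A(0, A(1, 33))
          A(1, 33) = A(0, A(1, 32))
          A(1, 32) = A(0, A(1, 31))
          A(1, 31) = A(0, A(1, 30))
          A(1, 30) = A(0, A(1, 29))
          A(1, 29) = A(0, A(1, 28))
          A(1, 28) = A(0, A(1, 27))
          A(1, 27) = A(0, A(1, 26))
          A(1, 26) = A(0, A(1, 25))
          A(1, 25) = A(0, A(1, 24))
          A(1, 24) = A(0, A(1, 23))
          A(1, 23) = A(0, A(1, 22))
... (trace truncated)
Result: A(1, 47) = 49

49


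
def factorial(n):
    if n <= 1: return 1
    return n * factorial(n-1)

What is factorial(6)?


factorial(6)
= 6 * factorial(5)
= 6 * 5 * factorial(4)
= 6 * 5 * 4 * factorial(3)
= 6 * 5 * 4 * 3 * factorial(2)
= 6 * 5 * 4 * 3 * 2 * factorial(1)
= 6 * 5 * 4 * 3 * 2 * 1
= 720

720


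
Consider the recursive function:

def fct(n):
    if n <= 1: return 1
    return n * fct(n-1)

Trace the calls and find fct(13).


fct(13)
= 13 * fct(12)
= 13 * 12 * fct(11)
= 13 * 12 * 11 * fct(10)
= 13 * 12 * 11 * 10 * fct(9)
= 13 * 12 * 11 * 10 * 9 * fct(8)
= 13 * 12 * 11 * 10 * 9 * 8 * fct(7)
= 13 * 12 * 11 * 10 * 9 * 8 * 7 * fct(6)
= 13 * 12 * 11 * 10 * 9 * 8 * 7 * 6 * fct(5)
= 13 * 12 * 11 * 10 * 9 * 8 * 7 * 6 * 5 * fct(4)
= 13 * 12 * 11 * 10 * 9 * 8 * 7 * 6 * 5 * 4 * fct(3)
= 13 * 12 * 11 * 10 * 9 * 8 * 7 * 6 * 5 * 4 * 3 * fct(2)
= 13 * 12 * 11 * 10 * 9 * 8 * 7 * 6 * 5 * 4 * 3 * 2 * fct(1)
= 13 * 12 * 11 * 10 * 9 * 8 * 7 * 6 * 5 * 4 * 3 * 2 * 1
= 6227020800

6227020800


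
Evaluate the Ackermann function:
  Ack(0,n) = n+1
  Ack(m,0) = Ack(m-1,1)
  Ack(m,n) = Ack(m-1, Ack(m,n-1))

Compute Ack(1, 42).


Ack(1, 42) = Ack(0, Ack(1, 41))
  Ack(1, 41) = Ack(0, Ack(1, 40))
    Ack(1, 40) = Ack(0, Ack(1, 39))
      Ack(1, 39) = Ack(0, Ack(1, 38))
        Ack(1, 38) = Ack(0, Ack(1, 37))
          Ack(1, 37) = Ack(0, Ack(1, 36))
          Ack(1, 36) = Ack(0, Ack(1, 35))
          Ack(1, 35) = Ack(0, Ack(1, 34))
          Ack(1, 34) = Ack(0, Ack(1, 33))
          Ack(1, 33) = Ack(0, Ack(1, 32))
          Ack(1, 32) = Ack(0, Ack(1, 31))
          Ack(1, 31) = Ack(0, Ack(1, 30))
          Ack(1, 30) = Ack(0, Ack(1, 29))
          Ack(1, 29) = Ack(0, Ack(1, 28))
          Ack(1, 28) = Ack(0, Ack(1, 27))
          Ack(1, 27) = Ack(0, Ack(1, 26))
          Ack(1, 26) = Ack(0, Ack(1, 25))
          Ack(1, 25) = Ack(0, Ack(1, 24))
          Ack(1, 24) = Ack(0, Ack(1, 23))
          Ack(1, 23) = Ack(0, Ack(1, 22))
          Ack(1, 22) = Ack(0, Ack(1, 21))
          Ack(1, 21) = Ack(0, Ack(1, 20))
          Ack(1, 20) = Ack(0, Ack(1, 19))
          Ack(1, 19) = Ack(0, Ack(1, 18))
          Ack(1, 18) = Ack(0, Ack(1, 17))
... (trace truncated)
Result: Ack(1, 42) = 44

44


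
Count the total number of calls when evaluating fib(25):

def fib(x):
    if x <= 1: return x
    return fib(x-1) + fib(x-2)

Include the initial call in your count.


Let C(n) = total calls for fib(n)
C(0) = 1, C(1) = 1
C(2) = 1 + C(1) + C(0) = 1 + 1 + 1 = 3
C(3) = 1 + C(2) + C(1) = 1 + 3 + 1 = 5
C(4) = 1 + C(3) + C(2) = 1 + 5 + 3 = 9
C(5) = 1 + C(4) + C(3) = 1 + 9 + 5 = 15
C(6) = 1 + C(5) + C(4) = 1 + 15 + 9 = 25
C(7) = 1 + C(6) + C(5) = 1 + 25 + 15 = 41
C(8) = 1 + C(7) + C(6) = 1 + 41 + 25 = 67
C(9) = 1 + C(8) + C(7) = 1 + 67 + 41 = 109
C(10) = 1 + C(9) + C(8) = 1 + 109 + 67 = 177
C(11) = 1 + C(10) + C(9) = 1 + 177 + 109 = 287
C(12) = 1 + C(11) + C(10) = 1 + 287 + 177 = 465
C(13) = 1 + C(12) + C(11) = 1 + 465 + 287 = 753
C(14) = 1 + C(13) + C(12) = 1 + 753 + 465 = 1219
C(15) = 1 + C(14) + C(13) = 1 + 1219 + 753 = 1973
C(16) = 1 + C(15) + C(14) = 1 + 1973 + 1219 = 3193
C(17) = 1 + C(16) + C(15) = 1 + 3193 + 1973 = 5167
C(18) = 1 + C(17) + C(16) = 1 + 5167 + 3193 = 8361
C(19) = 1 + C(18) + C(17) = 1 + 8361 + 5167 = 13529
C(20) = 1 + C(19) + C(18) = 1 + 13529 + 8361 = 21891
C(21) = 1 + C(20) + C(19) = 1 + 21891 + 13529 = 35421
C(22) = 1 + C(21) + C(20) = 1 + 35421 + 21891 = 57313
C(23) = 1 + C(22) + C(21) = 1 + 57313 + 35421 = 92735
C(24) = 1 + C(23) + C(22) = 1 + 92735 + 57313 = 150049
C(25) = 1 + C(24) + C(23) = 1 + 150049 + 92735 = 242785

242785


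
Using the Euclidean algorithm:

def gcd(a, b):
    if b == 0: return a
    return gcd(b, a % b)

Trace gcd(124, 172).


gcd(124, 172) = gcd(172, 124)
gcd(172, 124) = gcd(124, 48)
gcd(124, 48) = gcd(48, 28)
gcd(48, 28) = gcd(28, 20)
gcd(28, 20) = gcd(20, 8)
gcd(20, 8) = gcd(8, 4)
gcd(8, 4) = gcd(4, 0)
gcd(4, 0) = 4  (base case)

4


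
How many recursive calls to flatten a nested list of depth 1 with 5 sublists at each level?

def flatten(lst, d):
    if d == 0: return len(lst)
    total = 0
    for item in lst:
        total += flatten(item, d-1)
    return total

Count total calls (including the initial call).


At depth 0 (root): 1 call
At depth 1: each of 1 parents calls flatten on 5 children = 5 calls
Total: 1 + 5 = 6

6


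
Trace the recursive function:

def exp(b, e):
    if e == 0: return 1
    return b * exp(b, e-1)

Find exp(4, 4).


exp(4, 4)
= 4 * exp(4, 3)
= 4 * 4 * exp(4, 2)
= 4 * 4 * 4 * exp(4, 1)
= 4 * 4 * 4 * 4 * exp(4, 0)
= 4 * 4 * 4 * 4 * 1
= 256

256


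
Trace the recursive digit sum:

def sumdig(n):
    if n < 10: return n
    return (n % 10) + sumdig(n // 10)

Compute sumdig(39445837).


sumdig(39445837) = 7 + sumdig(3944583)
sumdig(3944583) = 3 + sumdig(394458)
sumdig(394458) = 8 + sumdig(39445)
sumdig(39445) = 5 + sumdig(3944)
sumdig(3944) = 4 + sumdig(394)
sumdig(394) = 4 + sumdig(39)
sumdig(39) = 9 + sumdig(3)
sumdig(3) = 3  (base case)
Total: 7 + 3 + 8 + 5 + 4 + 4 + 9 + 3 = 43

43


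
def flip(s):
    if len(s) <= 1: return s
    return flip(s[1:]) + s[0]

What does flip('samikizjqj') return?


flip('samikizjqj') = flip('amikizjqj') + 's'
flip('amikizjqj') = flip('mikizjqj') + 'a'
flip('mikizjqj') = flip('ikizjqj') + 'm'
flip('ikizjqj') = flip('kizjqj') + 'i'
flip('kizjqj') = flip('izjqj') + 'k'
flip('izjqj') = flip('zjqj') + 'i'
flip('zjqj') = flip('jqj') + 'z'
flip('jqj') = flip('qj') + 'j'
flip('qj') = flip('j') + 'q'
flip('j') = 'j'  (base case)
Concatenating: 'j' + 'q' + 'j' + 'z' + 'i' + 'k' + 'i' + 'm' + 'a' + 's' = 'jqjzikimas'

jqjzikimas


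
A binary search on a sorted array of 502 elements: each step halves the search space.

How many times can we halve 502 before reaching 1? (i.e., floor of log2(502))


502 / 2 = 251
251 / 2 = 125
125 / 2 = 62
62 / 2 = 31
31 / 2 = 15
15 / 2 = 7
7 / 2 = 3
3 / 2 = 1
Reached 1 after 8 halvings

8


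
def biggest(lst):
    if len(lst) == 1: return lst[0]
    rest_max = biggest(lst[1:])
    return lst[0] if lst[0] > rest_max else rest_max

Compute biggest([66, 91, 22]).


biggest([66, 91, 22]): compare 66 with biggest([91, 22])
biggest([91, 22]): compare 91 with biggest([22])
biggest([22]) = 22  (base case)
Compare 91 with 22 -> 91
Compare 66 with 91 -> 91

91


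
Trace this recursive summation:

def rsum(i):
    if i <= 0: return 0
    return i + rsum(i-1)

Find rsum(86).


rsum(86)
= 86 + 85 + 84 + 83 + 82 + 81 + 80 + 79 + 78 + 77 + 76 + 75 + 74 + 73 + 72 + 71 + 70 + 69 + 68 + 67 + 66 + 65 + 64 + 63 + 62 + 61 + 60 + 59 + 58 + 57 + 56 + 55 + 54 + 53 + 52 + 51 + 50 + 49 + 48 + 47 + 46 + 45 + 44 + 43 + 42 + 41 + 40 + 39 + 38 + 37 + 36 + 35 + 34 + 33 + 32 + 31 + 30 + 29 + 28 + 27 + 26 + 25 + 24 + 23 + 22 + 21 + 20 + 19 + 18 + 17 + 16 + 15 + 14 + 13 + 12 + 11 + 10 + 9 + 8 + 7 + 6 + 5 + 4 + 3 + 2 + 1 + rsum(0)
= 86 + 85 + 84 + 83 + 82 + 81 + 80 + 79 + 78 + 77 + 76 + 75 + 74 + 73 + 72 + 71 + 70 + 69 + 68 + 67 + 66 + 65 + 64 + 63 + 62 + 61 + 60 + 59 + 58 + 57 + 56 + 55 + 54 + 53 + 52 + 51 + 50 + 49 + 48 + 47 + 46 + 45 + 44 + 43 + 42 + 41 + 40 + 39 + 38 + 37 + 36 + 35 + 34 + 33 + 32 + 31 + 30 + 29 + 28 + 27 + 26 + 25 + 24 + 23 + 22 + 21 + 20 + 19 + 18 + 17 + 16 + 15 + 14 + 13 + 12 + 11 + 10 + 9 + 8 + 7 + 6 + 5 + 4 + 3 + 2 + 1 + 0
= 3741

3741


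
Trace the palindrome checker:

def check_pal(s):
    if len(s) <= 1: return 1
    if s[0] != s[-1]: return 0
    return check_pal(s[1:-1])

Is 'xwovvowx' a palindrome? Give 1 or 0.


check_pal('xwovvowx'): s[0]='x' == s[-1]='x' -> check check_pal('wovvow')
check_pal('wovvow'): s[0]='w' == s[-1]='w' -> check check_pal('ovvo')
check_pal('ovvo'): s[0]='o' == s[-1]='o' -> check check_pal('vv')
check_pal('vv'): s[0]='v' == s[-1]='v' -> check check_pal('')
check_pal(''): len <= 1 -> return 1  (base case)
Result: 1 (palindrome)

1


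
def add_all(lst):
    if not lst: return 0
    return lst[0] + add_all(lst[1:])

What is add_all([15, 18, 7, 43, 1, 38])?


add_all([15, 18, 7, 43, 1, 38]) = 15 + add_all([18, 7, 43, 1, 38])
add_all([18, 7, 43, 1, 38]) = 18 + add_all([7, 43, 1, 38])
add_all([7, 43, 1, 38]) = 7 + add_all([43, 1, 38])
add_all([43, 1, 38]) = 43 + add_all([1, 38])
add_all([1, 38]) = 1 + add_all([38])
add_all([38]) = 38 + add_all([])
add_all([]) = 0  (base case)
Total: 15 + 18 + 7 + 43 + 1 + 38 + 0 = 122

122


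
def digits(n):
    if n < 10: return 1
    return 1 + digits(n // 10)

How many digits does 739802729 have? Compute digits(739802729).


digits(739802729) = 1 + digits(73980272)
digits(73980272) = 1 + digits(7398027)
digits(7398027) = 1 + digits(739802)
digits(739802) = 1 + digits(73980)
digits(73980) = 1 + digits(7398)
digits(7398) = 1 + digits(739)
digits(739) = 1 + digits(73)
digits(73) = 1 + digits(7)
digits(7) = 1  (base case: 7 < 10)
Unwinding: 1 + 1 + 1 + 1 + 1 + 1 + 1 + 1 + 1 = 9

9


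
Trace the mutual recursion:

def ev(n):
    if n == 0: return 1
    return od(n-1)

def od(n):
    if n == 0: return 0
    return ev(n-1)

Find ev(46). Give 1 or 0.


ev(46) = od(45)
od(45) = ev(44)
ev(44) = od(43)
od(43) = ev(42)
ev(42) = od(41)
od(41) = ev(40)
ev(40) = od(39)
od(39) = ev(38)
ev(38) = od(37)
od(37) = ev(36)
ev(36) = od(35)
od(35) = ev(34)
ev(34) = od(33)
od(33) = ev(32)
ev(32) = od(31)
od(31) = ev(30)
ev(30) = od(29)
od(29) = ev(28)
ev(28) = od(27)
od(27) = ev(26)
ev(26) = od(25)
od(25) = ev(24)
ev(24) = od(23)
od(23) = ev(22)
ev(22) = od(21)
od(21) = ev(20)
ev(20) = od(19)
od(19) = ev(18)
ev(18) = od(17)
od(17) = ev(16)
ev(16) = od(15)
od(15) = ev(14)
ev(14) = od(13)
od(13) = ev(12)
ev(12) = od(11)
od(11) = ev(10)
ev(10) = od(9)
od(9) = ev(8)
ev(8) = od(7)
od(7) = ev(6)
ev(6) = od(5)
od(5) = ev(4)
ev(4) = od(3)
od(3) = ev(2)
ev(2) = od(1)
od(1) = ev(0)
ev(0) = 1  (base case)
Result: 1

1


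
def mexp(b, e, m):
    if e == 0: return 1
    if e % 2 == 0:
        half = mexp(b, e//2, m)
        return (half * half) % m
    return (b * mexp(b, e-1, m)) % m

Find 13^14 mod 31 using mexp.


mexp(13, 14, 31): e is even, compute mexp(13, 7, 31)
  mexp(13, 7, 31): e is odd, compute mexp(13, 6, 31)
    mexp(13, 6, 31): e is even, compute mexp(13, 3, 31)
      mexp(13, 3, 31): e is odd, compute mexp(13, 2, 31)
        mexp(13, 2, 31): e is even, compute mexp(13, 1, 31)
          mexp(13, 1, 31): e is odd, compute mexp(13, 0, 31)
          mexp(13, 0, 31) = 1
          (13 * 1) % 31 = 13
        half=13, (13*13) % 31 = 14
      (13 * 14) % 31 = 27
    half=27, (27*27) % 31 = 16
  (13 * 16) % 31 = 22
half=22, (22*22) % 31 = 19

19


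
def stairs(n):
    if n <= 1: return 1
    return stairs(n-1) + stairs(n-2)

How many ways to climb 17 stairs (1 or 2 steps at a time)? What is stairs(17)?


Building up from base cases:
stairs(0) = 1
stairs(1) = 1
stairs(2) = stairs(1) + stairs(0) = 1 + 1 = 2
stairs(3) = stairs(2) + stairs(1) = 2 + 1 = 3
stairs(4) = stairs(3) + stairs(2) = 3 + 2 = 5
stairs(5) = stairs(4) + stairs(3) = 5 + 3 = 8
stairs(6) = stairs(5) + stairs(4) = 8 + 5 = 13
stairs(7) = stairs(6) + stairs(5) = 13 + 8 = 21
stairs(8) = stairs(7) + stairs(6) = 21 + 13 = 34
stairs(9) = stairs(8) + stairs(7) = 34 + 21 = 55
stairs(10) = stairs(9) + stairs(8) = 55 + 34 = 89
stairs(11) = stairs(10) + stairs(9) = 89 + 55 = 144
stairs(12) = stairs(11) + stairs(10) = 144 + 89 = 233
stairs(13) = stairs(12) + stairs(11) = 233 + 144 = 377
stairs(14) = stairs(13) + stairs(12) = 377 + 233 = 610
stairs(15) = stairs(14) + stairs(13) = 610 + 377 = 987
stairs(16) = stairs(15) + stairs(14) = 987 + 610 = 1597
stairs(17) = stairs(16) + stairs(15) = 1597 + 987 = 2584

2584


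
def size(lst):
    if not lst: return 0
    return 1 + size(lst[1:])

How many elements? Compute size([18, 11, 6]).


size([18, 11, 6]) = 1 + size([11, 6])
size([11, 6]) = 1 + size([6])
size([6]) = 1 + size([])
size([]) = 0  (base case)
Unwinding: 1 + 1 + 1 + 0 = 3

3


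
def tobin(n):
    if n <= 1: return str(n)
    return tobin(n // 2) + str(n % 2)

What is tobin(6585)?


tobin(6585) = tobin(3292) + '1'
tobin(3292) = tobin(1646) + '0'
tobin(1646) = tobin(823) + '0'
tobin(823) = tobin(411) + '1'
tobin(411) = tobin(205) + '1'
tobin(205) = tobin(102) + '1'
tobin(102) = tobin(51) + '0'
tobin(51) = tobin(25) + '1'
tobin(25) = tobin(12) + '1'
tobin(12) = tobin(6) + '0'
tobin(6) = tobin(3) + '0'
tobin(3) = tobin(1) + '1'
tobin(1) = '1'  (base case)
Concatenating: '1' + '1' + '0' + '0' + '1' + '1' + '0' + '1' + '1' + '1' + '0' + '0' + '1' = '1100110111001'

1100110111001


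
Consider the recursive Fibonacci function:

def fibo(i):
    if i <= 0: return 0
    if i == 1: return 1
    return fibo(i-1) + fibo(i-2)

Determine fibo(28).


Computing fibo(28) bottom-up:
fibo(0) = 0
fibo(1) = 1
fibo(2) = fibo(1) + fibo(0) = 1 + 0 = 1
fibo(3) = fibo(2) + fibo(1) = 1 + 1 = 2
fibo(4) = fibo(3) + fibo(2) = 2 + 1 = 3
fibo(5) = fibo(4) + fibo(3) = 3 + 2 = 5
fibo(6) = fibo(5) + fibo(4) = 5 + 3 = 8
fibo(7) = fibo(6) + fibo(5) = 8 + 5 = 13
fibo(8) = fibo(7) + fibo(6) = 13 + 8 = 21
fibo(9) = fibo(8) + fibo(7) = 21 + 13 = 34
fibo(10) = fibo(9) + fibo(8) = 34 + 21 = 55
fibo(11) = fibo(10) + fibo(9) = 55 + 34 = 89
fibo(12) = fibo(11) + fibo(10) = 89 + 55 = 144
fibo(13) = fibo(12) + fibo(11) = 144 + 89 = 233
fibo(14) = fibo(13) + fibo(12) = 233 + 144 = 377
fibo(15) = fibo(14) + fibo(13) = 377 + 233 = 610
fibo(16) = fibo(15) + fibo(14) = 610 + 377 = 987
fibo(17) = fibo(16) + fibo(15) = 987 + 610 = 1597
fibo(18) = fibo(17) + fibo(16) = 1597 + 987 = 2584
fibo(19) = fibo(18) + fibo(17) = 2584 + 1597 = 4181
fibo(20) = fibo(19) + fibo(18) = 4181 + 2584 = 6765
fibo(21) = fibo(20) + fibo(19) = 6765 + 4181 = 10946
fibo(22) = fibo(21) + fibo(20) = 10946 + 6765 = 17711
fibo(23) = fibo(22) + fibo(21) = 17711 + 10946 = 28657
fibo(24) = fibo(23) + fibo(22) = 28657 + 17711 = 46368
fibo(25) = fibo(24) + fibo(23) = 46368 + 28657 = 75025
fibo(26) = fibo(25) + fibo(24) = 75025 + 46368 = 121393
fibo(27) = fibo(26) + fibo(25) = 121393 + 75025 = 196418
fibo(28) = fibo(27) + fibo(26) = 196418 + 121393 = 317811

317811


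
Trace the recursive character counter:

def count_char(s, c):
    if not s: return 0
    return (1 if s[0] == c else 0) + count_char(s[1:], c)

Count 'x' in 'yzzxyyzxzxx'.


s[0]='y' != 'x' -> 0
s[0]='z' != 'x' -> 0
s[0]='z' != 'x' -> 0
s[0]='x' == 'x' -> 1
s[0]='y' != 'x' -> 0
s[0]='y' != 'x' -> 0
s[0]='z' != 'x' -> 0
s[0]='x' == 'x' -> 1
s[0]='z' != 'x' -> 0
s[0]='x' == 'x' -> 1
s[0]='x' == 'x' -> 1
Sum: 0 + 0 + 0 + 1 + 0 + 0 + 0 + 1 + 0 + 1 + 1 = 4

4


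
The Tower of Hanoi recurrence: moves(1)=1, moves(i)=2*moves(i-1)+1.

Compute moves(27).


moves(27) = 2 * moves(26) + 1
moves(26) = 2 * moves(25) + 1
moves(25) = 2 * moves(24) + 1
moves(24) = 2 * moves(23) + 1
moves(23) = 2 * moves(22) + 1
moves(22) = 2 * moves(21) + 1
moves(21) = 2 * moves(20) + 1
moves(20) = 2 * moves(19) + 1
moves(19) = 2 * moves(18) + 1
moves(18) = 2 * moves(17) + 1
moves(17) = 2 * moves(16) + 1
moves(16) = 2 * moves(15) + 1
moves(15) = 2 * moves(14) + 1
moves(14) = 2 * moves(13) + 1
moves(13) = 2 * moves(12) + 1
moves(12) = 2 * moves(11) + 1
moves(11) = 2 * moves(10) + 1
moves(10) = 2 * moves(9) + 1
moves(9) = 2 * moves(8) + 1
moves(8) = 2 * moves(7) + 1
moves(7) = 2 * moves(6) + 1
moves(6) = 2 * moves(5) + 1
moves(5) = 2 * moves(4) + 1
moves(4) = 2 * moves(3) + 1
moves(3) = 2 * moves(2) + 1
moves(2) = 2 * moves(1) + 1
moves(1) = 1  (base case)
moves(2) = 2 * 1 + 1 = 3
moves(3) = 2 * 3 + 1 = 7
moves(4) = 2 * 7 + 1 = 15
moves(5) = 2 * 15 + 1 = 31
moves(6) = 2 * 31 + 1 = 63
moves(7) = 2 * 63 + 1 = 127
moves(8) = 2 * 127 + 1 = 255
moves(9) = 2 * 255 + 1 = 511
moves(10) = 2 * 511 + 1 = 1023
moves(11) = 2 * 1023 + 1 = 2047
moves(12) = 2 * 2047 + 1 = 4095
moves(13) = 2 * 4095 + 1 = 8191
moves(14) = 2 * 8191 + 1 = 16383
moves(15) = 2 * 16383 + 1 = 32767
moves(16) = 2 * 32767 + 1 = 65535
moves(17) = 2 * 65535 + 1 = 131071
moves(18) = 2 * 131071 + 1 = 262143
moves(19) = 2 * 262143 + 1 = 524287
moves(20) = 2 * 524287 + 1 = 1048575
moves(21) = 2 * 1048575 + 1 = 2097151
moves(22) = 2 * 2097151 + 1 = 4194303
moves(23) = 2 * 4194303 + 1 = 8388607
moves(24) = 2 * 8388607 + 1 = 16777215
moves(25) = 2 * 16777215 + 1 = 33554431
moves(26) = 2 * 33554431 + 1 = 67108863
moves(27) = 2 * 67108863 + 1 = 134217727

134217727


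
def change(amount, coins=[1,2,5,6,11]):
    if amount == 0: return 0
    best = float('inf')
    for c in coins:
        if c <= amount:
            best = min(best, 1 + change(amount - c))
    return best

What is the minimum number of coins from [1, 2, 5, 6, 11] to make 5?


Building up with DP:
change(0) = 0
change(1) = min(1+change(0)=1+0=1) = 1
change(2) = min(1+change(1)=1+1=2, 1+change(0)=1+0=1) = 1
change(3) = min(1+change(2)=1+1=2, 1+change(1)=1+1=2) = 2
change(4) = min(1+change(3)=1+2=3, 1+change(2)=1+1=2) = 2
change(5) = min(1+change(4)=1+2=3, 1+change(3)=1+2=3, 1+change(0)=1+0=1) = 1

1


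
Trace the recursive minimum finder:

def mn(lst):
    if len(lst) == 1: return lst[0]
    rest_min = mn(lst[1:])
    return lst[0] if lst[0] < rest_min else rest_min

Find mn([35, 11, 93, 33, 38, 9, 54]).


mn([35, 11, 93, 33, 38, 9, 54]): compare 35 with mn([11, 93, 33, 38, 9, 54])
mn([11, 93, 33, 38, 9, 54]): compare 11 with mn([93, 33, 38, 9, 54])
mn([93, 33, 38, 9, 54]): compare 93 with mn([33, 38, 9, 54])
mn([33, 38, 9, 54]): compare 33 with mn([38, 9, 54])
mn([38, 9, 54]): compare 38 with mn([9, 54])
mn([9, 54]): compare 9 with mn([54])
mn([54]) = 54  (base case)
Compare 9 with 54 -> 9
Compare 38 with 9 -> 9
Compare 33 with 9 -> 9
Compare 93 with 9 -> 9
Compare 11 with 9 -> 9
Compare 35 with 9 -> 9

9


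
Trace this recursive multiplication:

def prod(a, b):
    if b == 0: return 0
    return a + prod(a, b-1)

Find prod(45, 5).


prod(45, 5) = 45 + prod(45, 4)
prod(45, 4) = 45 + prod(45, 3)
prod(45, 3) = 45 + prod(45, 2)
prod(45, 2) = 45 + prod(45, 1)
prod(45, 1) = 45 + prod(45, 0)
prod(45, 0) = 0  (base case)
Total: 45 + 45 + 45 + 45 + 45 + 0 = 225

225


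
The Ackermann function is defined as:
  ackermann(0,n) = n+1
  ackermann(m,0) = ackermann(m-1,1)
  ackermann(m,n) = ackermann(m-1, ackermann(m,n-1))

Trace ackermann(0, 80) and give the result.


ackermann(0, 80) = 81
Result: ackermann(0, 80) = 81

81


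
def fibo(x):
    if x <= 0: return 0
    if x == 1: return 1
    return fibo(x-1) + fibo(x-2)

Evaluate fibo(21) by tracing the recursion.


Computing fibo(21) bottom-up:
fibo(0) = 0
fibo(1) = 1
fibo(2) = fibo(1) + fibo(0) = 1 + 0 = 1
fibo(3) = fibo(2) + fibo(1) = 1 + 1 = 2
fibo(4) = fibo(3) + fibo(2) = 2 + 1 = 3
fibo(5) = fibo(4) + fibo(3) = 3 + 2 = 5
fibo(6) = fibo(5) + fibo(4) = 5 + 3 = 8
fibo(7) = fibo(6) + fibo(5) = 8 + 5 = 13
fibo(8) = fibo(7) + fibo(6) = 13 + 8 = 21
fibo(9) = fibo(8) + fibo(7) = 21 + 13 = 34
fibo(10) = fibo(9) + fibo(8) = 34 + 21 = 55
fibo(11) = fibo(10) + fibo(9) = 55 + 34 = 89
fibo(12) = fibo(11) + fibo(10) = 89 + 55 = 144
fibo(13) = fibo(12) + fibo(11) = 144 + 89 = 233
fibo(14) = fibo(13) + fibo(12) = 233 + 144 = 377
fibo(15) = fibo(14) + fibo(13) = 377 + 233 = 610
fibo(16) = fibo(15) + fibo(14) = 610 + 377 = 987
fibo(17) = fibo(16) + fibo(15) = 987 + 610 = 1597
fibo(18) = fibo(17) + fibo(16) = 1597 + 987 = 2584
fibo(19) = fibo(18) + fibo(17) = 2584 + 1597 = 4181
fibo(20) = fibo(19) + fibo(18) = 4181 + 2584 = 6765
fibo(21) = fibo(20) + fibo(19) = 6765 + 4181 = 10946

10946


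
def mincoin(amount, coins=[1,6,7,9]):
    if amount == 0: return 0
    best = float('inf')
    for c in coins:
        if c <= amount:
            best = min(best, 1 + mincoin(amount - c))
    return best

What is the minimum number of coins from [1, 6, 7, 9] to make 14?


Building up with DP:
mincoin(0) = 0
mincoin(1) = min(1+mincoin(0)=1+0=1) = 1
mincoin(2) = min(1+mincoin(1)=1+1=2) = 2
mincoin(3) = min(1+mincoin(2)=1+2=3) = 3
mincoin(4) = min(1+mincoin(3)=1+3=4) = 4
mincoin(5) = min(1+mincoin(4)=1+4=5) = 5
mincoin(6) = min(1+mincoin(5)=1+5=6, 1+mincoin(0)=1+0=1) = 1
mincoin(7) = min(1+mincoin(6)=1+1=2, 1+mincoin(1)=1+1=2, 1+mincoin(0)=1+0=1) = 1
mincoin(8) = min(1+mincoin(7)=1+1=2, 1+mincoin(2)=1+2=3, 1+mincoin(1)=1+1=2) = 2
mincoin(9) = min(1+mincoin(8)=1+2=3, 1+mincoin(3)=1+3=4, 1+mincoin(2)=1+2=3, 1+mincoin(0)=1+0=1) = 1
mincoin(10) = min(1+mincoin(9)=1+1=2, 1+mincoin(4)=1+4=5, 1+mincoin(3)=1+3=4, 1+mincoin(1)=1+1=2) = 2
mincoin(11) = min(1+mincoin(10)=1+2=3, 1+mincoin(5)=1+5=6, 1+mincoin(4)=1+4=5, 1+mincoin(2)=1+2=3) = 3
mincoin(12) = min(1+mincoin(11)=1+3=4, 1+mincoin(6)=1+1=2, 1+mincoin(5)=1+5=6, 1+mincoin(3)=1+3=4) = 2
mincoin(13) = min(1+mincoin(12)=1+2=3, 1+mincoin(7)=1+1=2, 1+mincoin(6)=1+1=2, 1+mincoin(4)=1+4=5) = 2
mincoin(14) = min(1+mincoin(13)=1+2=3, 1+mincoin(8)=1+2=3, 1+mincoin(7)=1+1=2, 1+mincoin(5)=1+5=6) = 2

2


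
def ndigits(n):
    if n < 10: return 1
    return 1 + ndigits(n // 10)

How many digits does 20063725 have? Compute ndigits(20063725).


ndigits(20063725) = 1 + ndigits(2006372)
ndigits(2006372) = 1 + ndigits(200637)
ndigits(200637) = 1 + ndigits(20063)
ndigits(20063) = 1 + ndigits(2006)
ndigits(2006) = 1 + ndigits(200)
ndigits(200) = 1 + ndigits(20)
ndigits(20) = 1 + ndigits(2)
ndigits(2) = 1  (base case: 2 < 10)
Unwinding: 1 + 1 + 1 + 1 + 1 + 1 + 1 + 1 = 8

8


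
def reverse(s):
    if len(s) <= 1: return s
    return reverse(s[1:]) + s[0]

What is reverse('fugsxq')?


reverse('fugsxq') = reverse('ugsxq') + 'f'
reverse('ugsxq') = reverse('gsxq') + 'u'
reverse('gsxq') = reverse('sxq') + 'g'
reverse('sxq') = reverse('xq') + 's'
reverse('xq') = reverse('q') + 'x'
reverse('q') = 'q'  (base case)
Concatenating: 'q' + 'x' + 's' + 'g' + 'u' + 'f' = 'qxsguf'

qxsguf


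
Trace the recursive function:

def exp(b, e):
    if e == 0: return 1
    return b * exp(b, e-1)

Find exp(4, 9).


exp(4, 9)
= 4 * exp(4, 8)
= 4 * 4 * exp(4, 7)
= 4 * 4 * 4 * exp(4, 6)
= 4 * 4 * 4 * 4 * exp(4, 5)
= 4 * 4 * 4 * 4 * 4 * exp(4, 4)
= 4 * 4 * 4 * 4 * 4 * 4 * exp(4, 3)
= 4 * 4 * 4 * 4 * 4 * 4 * 4 * exp(4, 2)
= 4 * 4 * 4 * 4 * 4 * 4 * 4 * 4 * exp(4, 1)
= 4 * 4 * 4 * 4 * 4 * 4 * 4 * 4 * 4 * exp(4, 0)
= 4 * 4 * 4 * 4 * 4 * 4 * 4 * 4 * 4 * 1
= 262144

262144


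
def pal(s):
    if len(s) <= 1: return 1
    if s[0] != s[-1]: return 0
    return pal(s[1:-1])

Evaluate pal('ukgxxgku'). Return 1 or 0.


pal('ukgxxgku'): s[0]='u' == s[-1]='u' -> check pal('kgxxgk')
pal('kgxxgk'): s[0]='k' == s[-1]='k' -> check pal('gxxg')
pal('gxxg'): s[0]='g' == s[-1]='g' -> check pal('xx')
pal('xx'): s[0]='x' == s[-1]='x' -> check pal('')
pal(''): len <= 1 -> return 1  (base case)
Result: 1 (palindrome)

1


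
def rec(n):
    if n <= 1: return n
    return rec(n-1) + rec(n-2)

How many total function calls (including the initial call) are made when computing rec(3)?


Let C(n) = total calls for rec(n)
C(0) = 1, C(1) = 1
C(2) = 1 + C(1) + C(0) = 1 + 1 + 1 = 3
C(3) = 1 + C(2) + C(1) = 1 + 3 + 1 = 5

5


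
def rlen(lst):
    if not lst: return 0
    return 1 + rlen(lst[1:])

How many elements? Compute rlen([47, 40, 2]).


rlen([47, 40, 2]) = 1 + rlen([40, 2])
rlen([40, 2]) = 1 + rlen([2])
rlen([2]) = 1 + rlen([])
rlen([]) = 0  (base case)
Unwinding: 1 + 1 + 1 + 0 = 3

3


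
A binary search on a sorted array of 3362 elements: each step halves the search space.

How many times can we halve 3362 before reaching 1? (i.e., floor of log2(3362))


3362 / 2 = 1681
1681 / 2 = 840
840 / 2 = 420
420 / 2 = 210
210 / 2 = 105
105 / 2 = 52
52 / 2 = 26
26 / 2 = 13
13 / 2 = 6
6 / 2 = 3
3 / 2 = 1
Reached 1 after 11 halvings

11


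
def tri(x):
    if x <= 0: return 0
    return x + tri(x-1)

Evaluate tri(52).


tri(52)
= 52 + 51 + 50 + 49 + 48 + 47 + 46 + 45 + 44 + 43 + 42 + 41 + 40 + 39 + 38 + 37 + 36 + 35 + 34 + 33 + 32 + 31 + 30 + 29 + 28 + 27 + 26 + 25 + 24 + 23 + 22 + 21 + 20 + 19 + 18 + 17 + 16 + 15 + 14 + 13 + 12 + 11 + 10 + 9 + 8 + 7 + 6 + 5 + 4 + 3 + 2 + 1 + tri(0)
= 52 + 51 + 50 + 49 + 48 + 47 + 46 + 45 + 44 + 43 + 42 + 41 + 40 + 39 + 38 + 37 + 36 + 35 + 34 + 33 + 32 + 31 + 30 + 29 + 28 + 27 + 26 + 25 + 24 + 23 + 22 + 21 + 20 + 19 + 18 + 17 + 16 + 15 + 14 + 13 + 12 + 11 + 10 + 9 + 8 + 7 + 6 + 5 + 4 + 3 + 2 + 1 + 0
= 1378

1378
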